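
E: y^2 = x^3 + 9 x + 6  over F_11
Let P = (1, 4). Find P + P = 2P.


Doubling: s = (3 x1^2 + a) / (2 y1)
s = (3*1^2 + 9) / (2*4) mod 11 = 7
x3 = s^2 - 2 x1 mod 11 = 7^2 - 2*1 = 3
y3 = s (x1 - x3) - y1 mod 11 = 7 * (1 - 3) - 4 = 4

2P = (3, 4)


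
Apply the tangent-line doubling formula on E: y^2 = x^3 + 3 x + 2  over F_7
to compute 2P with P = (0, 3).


Doubling: s = (3 x1^2 + a) / (2 y1)
s = (3*0^2 + 3) / (2*3) mod 7 = 4
x3 = s^2 - 2 x1 mod 7 = 4^2 - 2*0 = 2
y3 = s (x1 - x3) - y1 mod 7 = 4 * (0 - 2) - 3 = 3

2P = (2, 3)


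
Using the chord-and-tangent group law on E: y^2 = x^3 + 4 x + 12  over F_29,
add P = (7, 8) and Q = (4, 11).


P != Q, so use the chord formula.
s = (y2 - y1) / (x2 - x1) = (3) / (26) mod 29 = 28
x3 = s^2 - x1 - x2 mod 29 = 28^2 - 7 - 4 = 19
y3 = s (x1 - x3) - y1 mod 29 = 28 * (7 - 19) - 8 = 4

P + Q = (19, 4)


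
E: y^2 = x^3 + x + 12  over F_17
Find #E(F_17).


For each x in F_17, count y with y^2 = x^3 + 1 x + 12 mod 17:
  x = 3: RHS = 8, y in [5, 12]  -> 2 point(s)
  x = 6: RHS = 13, y in [8, 9]  -> 2 point(s)
  x = 9: RHS = 2, y in [6, 11]  -> 2 point(s)
  x = 10: RHS = 2, y in [6, 11]  -> 2 point(s)
  x = 12: RHS = 1, y in [1, 16]  -> 2 point(s)
  x = 14: RHS = 16, y in [4, 13]  -> 2 point(s)
  x = 15: RHS = 2, y in [6, 11]  -> 2 point(s)
Affine points: 14. Add the point at infinity: total = 15.

#E(F_17) = 15


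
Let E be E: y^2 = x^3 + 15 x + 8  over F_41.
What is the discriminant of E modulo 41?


4 a^3 + 27 b^2 = 4*15^3 + 27*8^2 = 13500 + 1728 = 15228
Delta = -16 * (15228) = -243648
Delta mod 41 = 15

Delta = 15 (mod 41)


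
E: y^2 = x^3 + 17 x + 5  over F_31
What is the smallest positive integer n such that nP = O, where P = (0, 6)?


Compute successive multiples of P until we hit O:
  1P = (0, 6)
  2P = (16, 23)
  3P = (24, 15)
  4P = (27, 11)
  5P = (23, 15)
  6P = (2, 4)
  7P = (30, 24)
  8P = (15, 16)
  ... (continuing to 37P)
  37P = O

ord(P) = 37


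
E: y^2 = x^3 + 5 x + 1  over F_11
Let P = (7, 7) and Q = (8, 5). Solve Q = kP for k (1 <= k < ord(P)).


Enumerate multiples of P until we hit Q = (8, 5):
  1P = (7, 7)
  2P = (6, 7)
  3P = (9, 4)
  4P = (0, 10)
  5P = (8, 6)
  6P = (8, 5)
Match found at i = 6.

k = 6


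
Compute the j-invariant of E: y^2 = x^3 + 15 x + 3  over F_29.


Delta = -16(4 a^3 + 27 b^2) mod 29 = 19
-1728 * (4 a)^3 = -1728 * (4*15)^3 mod 29 = 9
j = 9 * 19^(-1) mod 29 = 2

j = 2 (mod 29)


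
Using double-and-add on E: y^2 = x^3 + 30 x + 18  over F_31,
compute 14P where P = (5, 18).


k = 14 = 1110_2 (binary, LSB first: 0111)
Double-and-add from P = (5, 18):
  bit 0 = 0: acc unchanged = O
  bit 1 = 1: acc = O + (28, 26) = (28, 26)
  bit 2 = 1: acc = (28, 26) + (14, 12) = (21, 12)
  bit 3 = 1: acc = (21, 12) + (17, 27) = (9, 5)

14P = (9, 5)


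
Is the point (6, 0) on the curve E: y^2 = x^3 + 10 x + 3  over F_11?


Check whether y^2 = x^3 + 10 x + 3 (mod 11) for (x, y) = (6, 0).
LHS: y^2 = 0^2 mod 11 = 0
RHS: x^3 + 10 x + 3 = 6^3 + 10*6 + 3 mod 11 = 4
LHS != RHS

No, not on the curve


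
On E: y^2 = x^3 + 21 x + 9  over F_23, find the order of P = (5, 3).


Compute successive multiples of P until we hit O:
  1P = (5, 3)
  2P = (16, 5)
  3P = (18, 3)
  4P = (0, 20)
  5P = (13, 15)
  6P = (13, 8)
  7P = (0, 3)
  8P = (18, 20)
  ... (continuing to 11P)
  11P = O

ord(P) = 11


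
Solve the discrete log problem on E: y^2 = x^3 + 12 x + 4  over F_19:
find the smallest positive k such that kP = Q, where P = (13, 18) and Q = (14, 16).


Enumerate multiples of P until we hit Q = (14, 16):
  1P = (13, 18)
  2P = (2, 6)
  3P = (11, 17)
  4P = (0, 17)
  5P = (15, 14)
  6P = (14, 3)
  7P = (8, 2)
  8P = (9, 10)
  9P = (1, 6)
  10P = (6, 8)
  11P = (16, 13)
  12P = (16, 6)
  13P = (6, 11)
  14P = (1, 13)
  15P = (9, 9)
  16P = (8, 17)
  17P = (14, 16)
Match found at i = 17.

k = 17


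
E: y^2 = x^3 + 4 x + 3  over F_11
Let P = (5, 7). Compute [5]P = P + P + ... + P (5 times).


k = 5 = 101_2 (binary, LSB first: 101)
Double-and-add from P = (5, 7):
  bit 0 = 1: acc = O + (5, 7) = (5, 7)
  bit 1 = 0: acc unchanged = (5, 7)
  bit 2 = 1: acc = (5, 7) + (0, 6) = (10, 3)

5P = (10, 3)


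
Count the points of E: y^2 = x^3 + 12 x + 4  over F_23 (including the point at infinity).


For each x in F_23, count y with y^2 = x^3 + 12 x + 4 mod 23:
  x = 0: RHS = 4, y in [2, 21]  -> 2 point(s)
  x = 2: RHS = 13, y in [6, 17]  -> 2 point(s)
  x = 4: RHS = 1, y in [1, 22]  -> 2 point(s)
  x = 6: RHS = 16, y in [4, 19]  -> 2 point(s)
  x = 9: RHS = 13, y in [6, 17]  -> 2 point(s)
  x = 11: RHS = 18, y in [8, 15]  -> 2 point(s)
  x = 12: RHS = 13, y in [6, 17]  -> 2 point(s)
  x = 14: RHS = 18, y in [8, 15]  -> 2 point(s)
  x = 18: RHS = 3, y in [7, 16]  -> 2 point(s)
  x = 21: RHS = 18, y in [8, 15]  -> 2 point(s)
Affine points: 20. Add the point at infinity: total = 21.

#E(F_23) = 21


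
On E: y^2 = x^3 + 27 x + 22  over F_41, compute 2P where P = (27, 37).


Doubling: s = (3 x1^2 + a) / (2 y1)
s = (3*27^2 + 27) / (2*37) mod 41 = 0
x3 = s^2 - 2 x1 mod 41 = 0^2 - 2*27 = 28
y3 = s (x1 - x3) - y1 mod 41 = 0 * (27 - 28) - 37 = 4

2P = (28, 4)


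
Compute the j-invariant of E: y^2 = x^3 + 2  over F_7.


Delta = -16(4 a^3 + 27 b^2) mod 7 = 1
-1728 * (4 a)^3 = -1728 * (4*0)^3 mod 7 = 0
j = 0 * 1^(-1) mod 7 = 0

j = 0 (mod 7)


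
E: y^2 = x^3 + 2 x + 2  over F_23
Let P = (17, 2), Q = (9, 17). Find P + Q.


P != Q, so use the chord formula.
s = (y2 - y1) / (x2 - x1) = (15) / (15) mod 23 = 1
x3 = s^2 - x1 - x2 mod 23 = 1^2 - 17 - 9 = 21
y3 = s (x1 - x3) - y1 mod 23 = 1 * (17 - 21) - 2 = 17

P + Q = (21, 17)


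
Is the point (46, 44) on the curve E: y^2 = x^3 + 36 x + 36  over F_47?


Check whether y^2 = x^3 + 36 x + 36 (mod 47) for (x, y) = (46, 44).
LHS: y^2 = 44^2 mod 47 = 9
RHS: x^3 + 36 x + 36 = 46^3 + 36*46 + 36 mod 47 = 46
LHS != RHS

No, not on the curve


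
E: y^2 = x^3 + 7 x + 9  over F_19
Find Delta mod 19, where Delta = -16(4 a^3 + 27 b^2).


4 a^3 + 27 b^2 = 4*7^3 + 27*9^2 = 1372 + 2187 = 3559
Delta = -16 * (3559) = -56944
Delta mod 19 = 18

Delta = 18 (mod 19)


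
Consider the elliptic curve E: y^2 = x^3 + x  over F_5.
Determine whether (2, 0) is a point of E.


Check whether y^2 = x^3 + 1 x + 0 (mod 5) for (x, y) = (2, 0).
LHS: y^2 = 0^2 mod 5 = 0
RHS: x^3 + 1 x + 0 = 2^3 + 1*2 + 0 mod 5 = 0
LHS = RHS

Yes, on the curve


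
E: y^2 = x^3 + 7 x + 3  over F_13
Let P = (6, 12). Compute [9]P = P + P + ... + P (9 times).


k = 9 = 1001_2 (binary, LSB first: 1001)
Double-and-add from P = (6, 12):
  bit 0 = 1: acc = O + (6, 12) = (6, 12)
  bit 1 = 0: acc unchanged = (6, 12)
  bit 2 = 0: acc unchanged = (6, 12)
  bit 3 = 1: acc = (6, 12) + (3, 8) = (0, 9)

9P = (0, 9)


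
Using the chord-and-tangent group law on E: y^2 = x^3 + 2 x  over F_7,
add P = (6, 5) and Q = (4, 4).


P != Q, so use the chord formula.
s = (y2 - y1) / (x2 - x1) = (6) / (5) mod 7 = 4
x3 = s^2 - x1 - x2 mod 7 = 4^2 - 6 - 4 = 6
y3 = s (x1 - x3) - y1 mod 7 = 4 * (6 - 6) - 5 = 2

P + Q = (6, 2)


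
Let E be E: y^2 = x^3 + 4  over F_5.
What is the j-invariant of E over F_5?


Delta = -16(4 a^3 + 27 b^2) mod 5 = 3
-1728 * (4 a)^3 = -1728 * (4*0)^3 mod 5 = 0
j = 0 * 3^(-1) mod 5 = 0

j = 0 (mod 5)


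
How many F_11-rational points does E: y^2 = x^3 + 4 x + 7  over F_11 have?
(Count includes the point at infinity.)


For each x in F_11, count y with y^2 = x^3 + 4 x + 7 mod 11:
  x = 1: RHS = 1, y in [1, 10]  -> 2 point(s)
  x = 2: RHS = 1, y in [1, 10]  -> 2 point(s)
  x = 5: RHS = 9, y in [3, 8]  -> 2 point(s)
  x = 6: RHS = 5, y in [4, 7]  -> 2 point(s)
  x = 7: RHS = 4, y in [2, 9]  -> 2 point(s)
  x = 8: RHS = 1, y in [1, 10]  -> 2 point(s)
Affine points: 12. Add the point at infinity: total = 13.

#E(F_11) = 13


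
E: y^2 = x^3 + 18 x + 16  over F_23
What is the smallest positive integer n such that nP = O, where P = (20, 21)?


Compute successive multiples of P until we hit O:
  1P = (20, 21)
  2P = (19, 8)
  3P = (15, 21)
  4P = (11, 2)
  5P = (1, 14)
  6P = (18, 10)
  7P = (21, 8)
  8P = (13, 3)
  ... (continuing to 26P)
  26P = O

ord(P) = 26


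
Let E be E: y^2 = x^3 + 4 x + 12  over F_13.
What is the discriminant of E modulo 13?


4 a^3 + 27 b^2 = 4*4^3 + 27*12^2 = 256 + 3888 = 4144
Delta = -16 * (4144) = -66304
Delta mod 13 = 9

Delta = 9 (mod 13)


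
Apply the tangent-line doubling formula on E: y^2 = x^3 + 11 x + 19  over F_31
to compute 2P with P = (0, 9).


Doubling: s = (3 x1^2 + a) / (2 y1)
s = (3*0^2 + 11) / (2*9) mod 31 = 23
x3 = s^2 - 2 x1 mod 31 = 23^2 - 2*0 = 2
y3 = s (x1 - x3) - y1 mod 31 = 23 * (0 - 2) - 9 = 7

2P = (2, 7)


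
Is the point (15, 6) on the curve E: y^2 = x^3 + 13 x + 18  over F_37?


Check whether y^2 = x^3 + 13 x + 18 (mod 37) for (x, y) = (15, 6).
LHS: y^2 = 6^2 mod 37 = 36
RHS: x^3 + 13 x + 18 = 15^3 + 13*15 + 18 mod 37 = 36
LHS = RHS

Yes, on the curve


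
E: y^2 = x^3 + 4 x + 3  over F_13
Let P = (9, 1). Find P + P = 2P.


Doubling: s = (3 x1^2 + a) / (2 y1)
s = (3*9^2 + 4) / (2*1) mod 13 = 0
x3 = s^2 - 2 x1 mod 13 = 0^2 - 2*9 = 8
y3 = s (x1 - x3) - y1 mod 13 = 0 * (9 - 8) - 1 = 12

2P = (8, 12)


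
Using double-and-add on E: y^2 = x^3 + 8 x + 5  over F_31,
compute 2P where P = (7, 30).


k = 2 = 10_2 (binary, LSB first: 01)
Double-and-add from P = (7, 30):
  bit 0 = 0: acc unchanged = O
  bit 1 = 1: acc = O + (17, 1) = (17, 1)

2P = (17, 1)


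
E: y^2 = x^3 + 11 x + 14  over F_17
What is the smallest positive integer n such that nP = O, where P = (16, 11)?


Compute successive multiples of P until we hit O:
  1P = (16, 11)
  2P = (1, 14)
  3P = (15, 16)
  4P = (11, 15)
  5P = (9, 14)
  6P = (13, 12)
  7P = (7, 3)
  8P = (12, 2)
  ... (continuing to 21P)
  21P = O

ord(P) = 21


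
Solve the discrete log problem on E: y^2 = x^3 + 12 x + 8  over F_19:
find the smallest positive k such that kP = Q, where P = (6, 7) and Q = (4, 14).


Enumerate multiples of P until we hit Q = (4, 14):
  1P = (6, 7)
  2P = (13, 9)
  3P = (9, 3)
  4P = (10, 11)
  5P = (4, 14)
Match found at i = 5.

k = 5


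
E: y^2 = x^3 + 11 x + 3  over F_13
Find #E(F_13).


For each x in F_13, count y with y^2 = x^3 + 11 x + 3 mod 13:
  x = 0: RHS = 3, y in [4, 9]  -> 2 point(s)
  x = 5: RHS = 1, y in [1, 12]  -> 2 point(s)
  x = 6: RHS = 12, y in [5, 8]  -> 2 point(s)
  x = 9: RHS = 12, y in [5, 8]  -> 2 point(s)
  x = 11: RHS = 12, y in [5, 8]  -> 2 point(s)
  x = 12: RHS = 4, y in [2, 11]  -> 2 point(s)
Affine points: 12. Add the point at infinity: total = 13.

#E(F_13) = 13


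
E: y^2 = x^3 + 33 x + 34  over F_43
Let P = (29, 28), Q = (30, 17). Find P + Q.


P != Q, so use the chord formula.
s = (y2 - y1) / (x2 - x1) = (32) / (1) mod 43 = 32
x3 = s^2 - x1 - x2 mod 43 = 32^2 - 29 - 30 = 19
y3 = s (x1 - x3) - y1 mod 43 = 32 * (29 - 19) - 28 = 34

P + Q = (19, 34)


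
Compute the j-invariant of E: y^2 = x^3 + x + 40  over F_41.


Delta = -16(4 a^3 + 27 b^2) mod 41 = 37
-1728 * (4 a)^3 = -1728 * (4*1)^3 mod 41 = 26
j = 26 * 37^(-1) mod 41 = 14

j = 14 (mod 41)


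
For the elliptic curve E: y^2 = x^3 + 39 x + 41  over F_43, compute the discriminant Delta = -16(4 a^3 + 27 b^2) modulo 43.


4 a^3 + 27 b^2 = 4*39^3 + 27*41^2 = 237276 + 45387 = 282663
Delta = -16 * (282663) = -4522608
Delta mod 43 = 3

Delta = 3 (mod 43)


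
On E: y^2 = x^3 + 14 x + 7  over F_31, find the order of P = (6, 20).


Compute successive multiples of P until we hit O:
  1P = (6, 20)
  2P = (29, 23)
  3P = (16, 7)
  4P = (11, 2)
  5P = (22, 19)
  6P = (7, 13)
  7P = (5, 4)
  8P = (28, 0)
  ... (continuing to 16P)
  16P = O

ord(P) = 16


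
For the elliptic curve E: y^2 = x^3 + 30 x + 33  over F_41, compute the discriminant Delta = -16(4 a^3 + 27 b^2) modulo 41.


4 a^3 + 27 b^2 = 4*30^3 + 27*33^2 = 108000 + 29403 = 137403
Delta = -16 * (137403) = -2198448
Delta mod 41 = 13

Delta = 13 (mod 41)


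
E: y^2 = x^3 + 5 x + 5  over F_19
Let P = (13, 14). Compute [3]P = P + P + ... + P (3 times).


k = 3 = 11_2 (binary, LSB first: 11)
Double-and-add from P = (13, 14):
  bit 0 = 1: acc = O + (13, 14) = (13, 14)
  bit 1 = 1: acc = (13, 14) + (16, 18) = (15, 15)

3P = (15, 15)


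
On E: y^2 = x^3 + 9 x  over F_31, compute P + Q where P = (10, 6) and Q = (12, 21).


P != Q, so use the chord formula.
s = (y2 - y1) / (x2 - x1) = (15) / (2) mod 31 = 23
x3 = s^2 - x1 - x2 mod 31 = 23^2 - 10 - 12 = 11
y3 = s (x1 - x3) - y1 mod 31 = 23 * (10 - 11) - 6 = 2

P + Q = (11, 2)


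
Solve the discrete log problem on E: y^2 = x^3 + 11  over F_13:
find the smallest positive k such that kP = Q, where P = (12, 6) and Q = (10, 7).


Enumerate multiples of P until we hit Q = (10, 7):
  1P = (12, 6)
  2P = (11, 4)
  3P = (7, 4)
  4P = (3, 8)
  5P = (8, 9)
  6P = (9, 8)
  7P = (4, 6)
  8P = (10, 7)
Match found at i = 8.

k = 8


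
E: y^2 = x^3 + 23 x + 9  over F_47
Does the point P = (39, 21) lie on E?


Check whether y^2 = x^3 + 23 x + 9 (mod 47) for (x, y) = (39, 21).
LHS: y^2 = 21^2 mod 47 = 18
RHS: x^3 + 23 x + 9 = 39^3 + 23*39 + 9 mod 47 = 18
LHS = RHS

Yes, on the curve


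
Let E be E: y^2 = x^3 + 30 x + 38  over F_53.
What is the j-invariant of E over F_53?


Delta = -16(4 a^3 + 27 b^2) mod 53 = 14
-1728 * (4 a)^3 = -1728 * (4*30)^3 mod 53 = 13
j = 13 * 14^(-1) mod 53 = 35

j = 35 (mod 53)


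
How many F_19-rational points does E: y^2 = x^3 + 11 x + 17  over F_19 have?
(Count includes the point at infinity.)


For each x in F_19, count y with y^2 = x^3 + 11 x + 17 mod 19:
  x = 0: RHS = 17, y in [6, 13]  -> 2 point(s)
  x = 2: RHS = 9, y in [3, 16]  -> 2 point(s)
  x = 3: RHS = 1, y in [1, 18]  -> 2 point(s)
  x = 4: RHS = 11, y in [7, 12]  -> 2 point(s)
  x = 5: RHS = 7, y in [8, 11]  -> 2 point(s)
  x = 7: RHS = 0, y in [0]  -> 1 point(s)
  x = 8: RHS = 9, y in [3, 16]  -> 2 point(s)
  x = 9: RHS = 9, y in [3, 16]  -> 2 point(s)
  x = 10: RHS = 6, y in [5, 14]  -> 2 point(s)
  x = 11: RHS = 6, y in [5, 14]  -> 2 point(s)
  x = 13: RHS = 1, y in [1, 18]  -> 2 point(s)
  x = 15: RHS = 4, y in [2, 17]  -> 2 point(s)
  x = 17: RHS = 6, y in [5, 14]  -> 2 point(s)
  x = 18: RHS = 5, y in [9, 10]  -> 2 point(s)
Affine points: 27. Add the point at infinity: total = 28.

#E(F_19) = 28


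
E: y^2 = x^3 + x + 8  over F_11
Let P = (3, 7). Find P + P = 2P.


Doubling: s = (3 x1^2 + a) / (2 y1)
s = (3*3^2 + 1) / (2*7) mod 11 = 2
x3 = s^2 - 2 x1 mod 11 = 2^2 - 2*3 = 9
y3 = s (x1 - x3) - y1 mod 11 = 2 * (3 - 9) - 7 = 3

2P = (9, 3)


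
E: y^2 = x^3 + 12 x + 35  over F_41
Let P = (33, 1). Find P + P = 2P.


Doubling: s = (3 x1^2 + a) / (2 y1)
s = (3*33^2 + 12) / (2*1) mod 41 = 20
x3 = s^2 - 2 x1 mod 41 = 20^2 - 2*33 = 6
y3 = s (x1 - x3) - y1 mod 41 = 20 * (33 - 6) - 1 = 6

2P = (6, 6)


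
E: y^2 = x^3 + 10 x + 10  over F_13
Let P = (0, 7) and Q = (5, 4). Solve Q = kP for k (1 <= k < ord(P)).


Enumerate multiples of P until we hit Q = (5, 4):
  1P = (0, 7)
  2P = (9, 7)
  3P = (4, 6)
  4P = (5, 4)
Match found at i = 4.

k = 4


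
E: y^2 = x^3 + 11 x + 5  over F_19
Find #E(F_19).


For each x in F_19, count y with y^2 = x^3 + 11 x + 5 mod 19:
  x = 0: RHS = 5, y in [9, 10]  -> 2 point(s)
  x = 1: RHS = 17, y in [6, 13]  -> 2 point(s)
  x = 2: RHS = 16, y in [4, 15]  -> 2 point(s)
  x = 7: RHS = 7, y in [8, 11]  -> 2 point(s)
  x = 8: RHS = 16, y in [4, 15]  -> 2 point(s)
  x = 9: RHS = 16, y in [4, 15]  -> 2 point(s)
  x = 15: RHS = 11, y in [7, 12]  -> 2 point(s)
Affine points: 14. Add the point at infinity: total = 15.

#E(F_19) = 15


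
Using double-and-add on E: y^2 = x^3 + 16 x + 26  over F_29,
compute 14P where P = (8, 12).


k = 14 = 1110_2 (binary, LSB first: 0111)
Double-and-add from P = (8, 12):
  bit 0 = 0: acc unchanged = O
  bit 1 = 1: acc = O + (14, 23) = (14, 23)
  bit 2 = 1: acc = (14, 23) + (5, 17) = (4, 3)
  bit 3 = 1: acc = (4, 3) + (15, 4) = (16, 17)

14P = (16, 17)


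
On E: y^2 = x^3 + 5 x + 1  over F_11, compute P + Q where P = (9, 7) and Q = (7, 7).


P != Q, so use the chord formula.
s = (y2 - y1) / (x2 - x1) = (0) / (9) mod 11 = 0
x3 = s^2 - x1 - x2 mod 11 = 0^2 - 9 - 7 = 6
y3 = s (x1 - x3) - y1 mod 11 = 0 * (9 - 6) - 7 = 4

P + Q = (6, 4)


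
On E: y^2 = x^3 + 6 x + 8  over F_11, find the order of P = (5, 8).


Compute successive multiples of P until we hit O:
  1P = (5, 8)
  2P = (10, 10)
  3P = (1, 9)
  4P = (3, 8)
  5P = (3, 3)
  6P = (1, 2)
  7P = (10, 1)
  8P = (5, 3)
  ... (continuing to 9P)
  9P = O

ord(P) = 9


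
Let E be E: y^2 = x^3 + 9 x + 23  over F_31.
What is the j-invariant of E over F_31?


Delta = -16(4 a^3 + 27 b^2) mod 31 = 3
-1728 * (4 a)^3 = -1728 * (4*9)^3 mod 31 = 8
j = 8 * 3^(-1) mod 31 = 13

j = 13 (mod 31)


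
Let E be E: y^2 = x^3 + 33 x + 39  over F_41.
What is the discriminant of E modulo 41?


4 a^3 + 27 b^2 = 4*33^3 + 27*39^2 = 143748 + 41067 = 184815
Delta = -16 * (184815) = -2957040
Delta mod 41 = 3

Delta = 3 (mod 41)


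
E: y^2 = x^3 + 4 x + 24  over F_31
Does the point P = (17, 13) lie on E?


Check whether y^2 = x^3 + 4 x + 24 (mod 31) for (x, y) = (17, 13).
LHS: y^2 = 13^2 mod 31 = 14
RHS: x^3 + 4 x + 24 = 17^3 + 4*17 + 24 mod 31 = 14
LHS = RHS

Yes, on the curve


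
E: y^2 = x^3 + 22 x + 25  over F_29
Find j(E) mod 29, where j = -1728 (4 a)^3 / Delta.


Delta = -16(4 a^3 + 27 b^2) mod 29 = 18
-1728 * (4 a)^3 = -1728 * (4*22)^3 mod 29 = 12
j = 12 * 18^(-1) mod 29 = 20

j = 20 (mod 29)


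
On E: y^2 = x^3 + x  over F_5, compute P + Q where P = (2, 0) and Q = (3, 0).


P != Q, so use the chord formula.
s = (y2 - y1) / (x2 - x1) = (0) / (1) mod 5 = 0
x3 = s^2 - x1 - x2 mod 5 = 0^2 - 2 - 3 = 0
y3 = s (x1 - x3) - y1 mod 5 = 0 * (2 - 0) - 0 = 0

P + Q = (0, 0)


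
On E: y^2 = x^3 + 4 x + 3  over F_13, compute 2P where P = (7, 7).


Doubling: s = (3 x1^2 + a) / (2 y1)
s = (3*7^2 + 4) / (2*7) mod 13 = 8
x3 = s^2 - 2 x1 mod 13 = 8^2 - 2*7 = 11
y3 = s (x1 - x3) - y1 mod 13 = 8 * (7 - 11) - 7 = 0

2P = (11, 0)


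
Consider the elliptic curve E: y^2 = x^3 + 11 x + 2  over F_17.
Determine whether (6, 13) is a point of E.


Check whether y^2 = x^3 + 11 x + 2 (mod 17) for (x, y) = (6, 13).
LHS: y^2 = 13^2 mod 17 = 16
RHS: x^3 + 11 x + 2 = 6^3 + 11*6 + 2 mod 17 = 12
LHS != RHS

No, not on the curve


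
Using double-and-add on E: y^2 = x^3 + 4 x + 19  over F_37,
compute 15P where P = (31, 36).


k = 15 = 1111_2 (binary, LSB first: 1111)
Double-and-add from P = (31, 36):
  bit 0 = 1: acc = O + (31, 36) = (31, 36)
  bit 1 = 1: acc = (31, 36) + (3, 24) = (13, 14)
  bit 2 = 1: acc = (13, 14) + (5, 4) = (9, 28)
  bit 3 = 1: acc = (9, 28) + (6, 0) = (31, 1)

15P = (31, 1)


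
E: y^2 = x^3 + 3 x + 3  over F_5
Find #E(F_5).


For each x in F_5, count y with y^2 = x^3 + 3 x + 3 mod 5:
  x = 3: RHS = 4, y in [2, 3]  -> 2 point(s)
  x = 4: RHS = 4, y in [2, 3]  -> 2 point(s)
Affine points: 4. Add the point at infinity: total = 5.

#E(F_5) = 5


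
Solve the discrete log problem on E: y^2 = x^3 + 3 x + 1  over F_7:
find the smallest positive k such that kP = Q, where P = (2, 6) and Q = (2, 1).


Enumerate multiples of P until we hit Q = (2, 1):
  1P = (2, 6)
  2P = (5, 6)
  3P = (0, 1)
  4P = (6, 5)
  5P = (3, 3)
  6P = (4, 0)
  7P = (3, 4)
  8P = (6, 2)
  9P = (0, 6)
  10P = (5, 1)
  11P = (2, 1)
Match found at i = 11.

k = 11


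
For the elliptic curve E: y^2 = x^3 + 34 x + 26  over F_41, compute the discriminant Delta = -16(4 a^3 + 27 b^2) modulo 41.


4 a^3 + 27 b^2 = 4*34^3 + 27*26^2 = 157216 + 18252 = 175468
Delta = -16 * (175468) = -2807488
Delta mod 41 = 28

Delta = 28 (mod 41)


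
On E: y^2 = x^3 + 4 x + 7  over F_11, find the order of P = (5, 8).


Compute successive multiples of P until we hit O:
  1P = (5, 8)
  2P = (6, 7)
  3P = (1, 10)
  4P = (8, 10)
  5P = (7, 9)
  6P = (2, 10)
  7P = (2, 1)
  8P = (7, 2)
  ... (continuing to 13P)
  13P = O

ord(P) = 13


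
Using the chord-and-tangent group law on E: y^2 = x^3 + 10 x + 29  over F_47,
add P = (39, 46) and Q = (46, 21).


P != Q, so use the chord formula.
s = (y2 - y1) / (x2 - x1) = (22) / (7) mod 47 = 30
x3 = s^2 - x1 - x2 mod 47 = 30^2 - 39 - 46 = 16
y3 = s (x1 - x3) - y1 mod 47 = 30 * (39 - 16) - 46 = 33

P + Q = (16, 33)


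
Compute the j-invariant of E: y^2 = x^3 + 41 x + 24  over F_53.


Delta = -16(4 a^3 + 27 b^2) mod 53 = 37
-1728 * (4 a)^3 = -1728 * (4*41)^3 mod 53 = 28
j = 28 * 37^(-1) mod 53 = 38

j = 38 (mod 53)


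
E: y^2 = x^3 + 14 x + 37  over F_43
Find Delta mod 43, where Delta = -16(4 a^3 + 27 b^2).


4 a^3 + 27 b^2 = 4*14^3 + 27*37^2 = 10976 + 36963 = 47939
Delta = -16 * (47939) = -767024
Delta mod 43 = 10

Delta = 10 (mod 43)


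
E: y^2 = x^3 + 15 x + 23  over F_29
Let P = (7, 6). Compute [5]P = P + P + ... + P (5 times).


k = 5 = 101_2 (binary, LSB first: 101)
Double-and-add from P = (7, 6):
  bit 0 = 1: acc = O + (7, 6) = (7, 6)
  bit 1 = 0: acc unchanged = (7, 6)
  bit 2 = 1: acc = (7, 6) + (26, 26) = (0, 9)

5P = (0, 9)


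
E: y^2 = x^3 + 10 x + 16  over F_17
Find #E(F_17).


For each x in F_17, count y with y^2 = x^3 + 10 x + 16 mod 17:
  x = 0: RHS = 16, y in [4, 13]  -> 2 point(s)
  x = 4: RHS = 1, y in [1, 16]  -> 2 point(s)
  x = 5: RHS = 4, y in [2, 15]  -> 2 point(s)
  x = 7: RHS = 4, y in [2, 15]  -> 2 point(s)
  x = 8: RHS = 13, y in [8, 9]  -> 2 point(s)
  x = 9: RHS = 2, y in [6, 11]  -> 2 point(s)
Affine points: 12. Add the point at infinity: total = 13.

#E(F_17) = 13


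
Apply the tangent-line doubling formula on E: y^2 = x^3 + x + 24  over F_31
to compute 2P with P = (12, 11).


Doubling: s = (3 x1^2 + a) / (2 y1)
s = (3*12^2 + 1) / (2*11) mod 31 = 7
x3 = s^2 - 2 x1 mod 31 = 7^2 - 2*12 = 25
y3 = s (x1 - x3) - y1 mod 31 = 7 * (12 - 25) - 11 = 22

2P = (25, 22)


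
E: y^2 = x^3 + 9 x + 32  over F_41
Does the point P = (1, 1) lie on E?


Check whether y^2 = x^3 + 9 x + 32 (mod 41) for (x, y) = (1, 1).
LHS: y^2 = 1^2 mod 41 = 1
RHS: x^3 + 9 x + 32 = 1^3 + 9*1 + 32 mod 41 = 1
LHS = RHS

Yes, on the curve


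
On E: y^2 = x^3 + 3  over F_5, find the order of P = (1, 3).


Compute successive multiples of P until we hit O:
  1P = (1, 3)
  2P = (2, 4)
  3P = (3, 0)
  4P = (2, 1)
  5P = (1, 2)
  6P = O

ord(P) = 6


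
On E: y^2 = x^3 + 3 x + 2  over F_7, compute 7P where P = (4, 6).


k = 7 = 111_2 (binary, LSB first: 111)
Double-and-add from P = (4, 6):
  bit 0 = 1: acc = O + (4, 6) = (4, 6)
  bit 1 = 1: acc = (4, 6) + (0, 4) = (5, 4)
  bit 2 = 1: acc = (5, 4) + (2, 4) = (0, 3)

7P = (0, 3)


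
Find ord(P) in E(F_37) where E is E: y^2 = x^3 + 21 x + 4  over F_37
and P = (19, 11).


Compute successive multiples of P until we hit O:
  1P = (19, 11)
  2P = (11, 7)
  3P = (35, 18)
  4P = (16, 25)
  5P = (32, 25)
  6P = (20, 5)
  7P = (34, 5)
  8P = (33, 2)
  ... (continuing to 19P)
  19P = O

ord(P) = 19


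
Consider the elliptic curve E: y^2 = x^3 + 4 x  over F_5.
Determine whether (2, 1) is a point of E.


Check whether y^2 = x^3 + 4 x + 0 (mod 5) for (x, y) = (2, 1).
LHS: y^2 = 1^2 mod 5 = 1
RHS: x^3 + 4 x + 0 = 2^3 + 4*2 + 0 mod 5 = 1
LHS = RHS

Yes, on the curve


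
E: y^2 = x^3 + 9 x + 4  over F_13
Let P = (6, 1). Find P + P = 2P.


Doubling: s = (3 x1^2 + a) / (2 y1)
s = (3*6^2 + 9) / (2*1) mod 13 = 0
x3 = s^2 - 2 x1 mod 13 = 0^2 - 2*6 = 1
y3 = s (x1 - x3) - y1 mod 13 = 0 * (6 - 1) - 1 = 12

2P = (1, 12)


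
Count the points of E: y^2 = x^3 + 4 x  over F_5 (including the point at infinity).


For each x in F_5, count y with y^2 = x^3 + 4 x + 0 mod 5:
  x = 0: RHS = 0, y in [0]  -> 1 point(s)
  x = 1: RHS = 0, y in [0]  -> 1 point(s)
  x = 2: RHS = 1, y in [1, 4]  -> 2 point(s)
  x = 3: RHS = 4, y in [2, 3]  -> 2 point(s)
  x = 4: RHS = 0, y in [0]  -> 1 point(s)
Affine points: 7. Add the point at infinity: total = 8.

#E(F_5) = 8


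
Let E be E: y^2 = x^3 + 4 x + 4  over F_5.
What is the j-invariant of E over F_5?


Delta = -16(4 a^3 + 27 b^2) mod 5 = 2
-1728 * (4 a)^3 = -1728 * (4*4)^3 mod 5 = 2
j = 2 * 2^(-1) mod 5 = 1

j = 1 (mod 5)


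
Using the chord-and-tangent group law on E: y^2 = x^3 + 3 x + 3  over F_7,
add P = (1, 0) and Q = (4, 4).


P != Q, so use the chord formula.
s = (y2 - y1) / (x2 - x1) = (4) / (3) mod 7 = 6
x3 = s^2 - x1 - x2 mod 7 = 6^2 - 1 - 4 = 3
y3 = s (x1 - x3) - y1 mod 7 = 6 * (1 - 3) - 0 = 2

P + Q = (3, 2)


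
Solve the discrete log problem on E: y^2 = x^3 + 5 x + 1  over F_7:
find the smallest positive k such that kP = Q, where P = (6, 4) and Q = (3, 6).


Enumerate multiples of P until we hit Q = (3, 6):
  1P = (6, 4)
  2P = (3, 6)
Match found at i = 2.

k = 2


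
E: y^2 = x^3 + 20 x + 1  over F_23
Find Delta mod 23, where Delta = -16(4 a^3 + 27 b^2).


4 a^3 + 27 b^2 = 4*20^3 + 27*1^2 = 32000 + 27 = 32027
Delta = -16 * (32027) = -512432
Delta mod 23 = 8

Delta = 8 (mod 23)


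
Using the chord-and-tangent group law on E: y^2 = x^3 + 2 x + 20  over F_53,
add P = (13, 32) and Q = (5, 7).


P != Q, so use the chord formula.
s = (y2 - y1) / (x2 - x1) = (28) / (45) mod 53 = 23
x3 = s^2 - x1 - x2 mod 53 = 23^2 - 13 - 5 = 34
y3 = s (x1 - x3) - y1 mod 53 = 23 * (13 - 34) - 32 = 15

P + Q = (34, 15)


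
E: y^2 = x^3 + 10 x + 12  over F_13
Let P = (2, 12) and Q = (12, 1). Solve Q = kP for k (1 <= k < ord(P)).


Enumerate multiples of P until we hit Q = (12, 1):
  1P = (2, 12)
  2P = (0, 5)
  3P = (7, 3)
  4P = (1, 7)
  5P = (9, 5)
  6P = (3, 2)
  7P = (4, 8)
  8P = (11, 6)
  9P = (12, 12)
  10P = (12, 1)
Match found at i = 10.

k = 10


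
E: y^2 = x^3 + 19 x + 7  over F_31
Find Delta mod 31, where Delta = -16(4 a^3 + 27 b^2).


4 a^3 + 27 b^2 = 4*19^3 + 27*7^2 = 27436 + 1323 = 28759
Delta = -16 * (28759) = -460144
Delta mod 31 = 20

Delta = 20 (mod 31)


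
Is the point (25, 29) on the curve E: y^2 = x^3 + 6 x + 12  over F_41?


Check whether y^2 = x^3 + 6 x + 12 (mod 41) for (x, y) = (25, 29).
LHS: y^2 = 29^2 mod 41 = 21
RHS: x^3 + 6 x + 12 = 25^3 + 6*25 + 12 mod 41 = 2
LHS != RHS

No, not on the curve


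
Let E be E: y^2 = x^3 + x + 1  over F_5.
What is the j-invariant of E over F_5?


Delta = -16(4 a^3 + 27 b^2) mod 5 = 4
-1728 * (4 a)^3 = -1728 * (4*1)^3 mod 5 = 3
j = 3 * 4^(-1) mod 5 = 2

j = 2 (mod 5)


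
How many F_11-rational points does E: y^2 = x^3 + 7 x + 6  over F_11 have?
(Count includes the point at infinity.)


For each x in F_11, count y with y^2 = x^3 + 7 x + 6 mod 11:
  x = 1: RHS = 3, y in [5, 6]  -> 2 point(s)
  x = 5: RHS = 1, y in [1, 10]  -> 2 point(s)
  x = 6: RHS = 0, y in [0]  -> 1 point(s)
  x = 10: RHS = 9, y in [3, 8]  -> 2 point(s)
Affine points: 7. Add the point at infinity: total = 8.

#E(F_11) = 8


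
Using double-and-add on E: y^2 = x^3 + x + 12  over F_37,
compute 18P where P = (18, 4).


k = 18 = 10010_2 (binary, LSB first: 01001)
Double-and-add from P = (18, 4):
  bit 0 = 0: acc unchanged = O
  bit 1 = 1: acc = O + (0, 30) = (0, 30)
  bit 2 = 0: acc unchanged = (0, 30)
  bit 3 = 0: acc unchanged = (0, 30)
  bit 4 = 1: acc = (0, 30) + (6, 30) = (31, 7)

18P = (31, 7)


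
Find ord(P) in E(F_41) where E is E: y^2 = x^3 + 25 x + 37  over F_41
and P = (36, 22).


Compute successive multiples of P until we hit O:
  1P = (36, 22)
  2P = (5, 0)
  3P = (36, 19)
  4P = O

ord(P) = 4


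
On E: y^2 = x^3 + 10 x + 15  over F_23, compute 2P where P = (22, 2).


Doubling: s = (3 x1^2 + a) / (2 y1)
s = (3*22^2 + 10) / (2*2) mod 23 = 9
x3 = s^2 - 2 x1 mod 23 = 9^2 - 2*22 = 14
y3 = s (x1 - x3) - y1 mod 23 = 9 * (22 - 14) - 2 = 1

2P = (14, 1)


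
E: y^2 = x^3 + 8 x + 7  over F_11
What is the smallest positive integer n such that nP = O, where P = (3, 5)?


Compute successive multiples of P until we hit O:
  1P = (3, 5)
  2P = (9, 7)
  3P = (4, 2)
  4P = (2, 3)
  5P = (10, 3)
  6P = (1, 7)
  7P = (8, 0)
  8P = (1, 4)
  ... (continuing to 14P)
  14P = O

ord(P) = 14


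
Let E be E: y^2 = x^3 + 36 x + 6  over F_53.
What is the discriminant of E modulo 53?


4 a^3 + 27 b^2 = 4*36^3 + 27*6^2 = 186624 + 972 = 187596
Delta = -16 * (187596) = -3001536
Delta mod 53 = 13

Delta = 13 (mod 53)


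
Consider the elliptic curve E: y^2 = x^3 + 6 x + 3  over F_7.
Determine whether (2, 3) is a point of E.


Check whether y^2 = x^3 + 6 x + 3 (mod 7) for (x, y) = (2, 3).
LHS: y^2 = 3^2 mod 7 = 2
RHS: x^3 + 6 x + 3 = 2^3 + 6*2 + 3 mod 7 = 2
LHS = RHS

Yes, on the curve


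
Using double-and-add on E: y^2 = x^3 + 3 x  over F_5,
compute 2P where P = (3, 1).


k = 2 = 10_2 (binary, LSB first: 01)
Double-and-add from P = (3, 1):
  bit 0 = 0: acc unchanged = O
  bit 1 = 1: acc = O + (4, 4) = (4, 4)

2P = (4, 4)


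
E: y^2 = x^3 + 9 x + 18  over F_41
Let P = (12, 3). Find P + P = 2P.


Doubling: s = (3 x1^2 + a) / (2 y1)
s = (3*12^2 + 9) / (2*3) mod 41 = 12
x3 = s^2 - 2 x1 mod 41 = 12^2 - 2*12 = 38
y3 = s (x1 - x3) - y1 mod 41 = 12 * (12 - 38) - 3 = 13

2P = (38, 13)


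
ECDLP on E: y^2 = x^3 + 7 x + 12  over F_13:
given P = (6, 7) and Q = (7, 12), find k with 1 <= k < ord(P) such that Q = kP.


Enumerate multiples of P until we hit Q = (7, 12):
  1P = (6, 7)
  2P = (5, 4)
  3P = (11, 4)
  4P = (0, 5)
  5P = (10, 9)
  6P = (7, 12)
Match found at i = 6.

k = 6


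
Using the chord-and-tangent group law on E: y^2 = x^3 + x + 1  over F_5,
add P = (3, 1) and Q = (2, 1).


P != Q, so use the chord formula.
s = (y2 - y1) / (x2 - x1) = (0) / (4) mod 5 = 0
x3 = s^2 - x1 - x2 mod 5 = 0^2 - 3 - 2 = 0
y3 = s (x1 - x3) - y1 mod 5 = 0 * (3 - 0) - 1 = 4

P + Q = (0, 4)


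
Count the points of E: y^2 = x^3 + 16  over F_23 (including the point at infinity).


For each x in F_23, count y with y^2 = x^3 + 0 x + 16 mod 23:
  x = 0: RHS = 16, y in [4, 19]  -> 2 point(s)
  x = 2: RHS = 1, y in [1, 22]  -> 2 point(s)
  x = 5: RHS = 3, y in [7, 16]  -> 2 point(s)
  x = 6: RHS = 2, y in [5, 18]  -> 2 point(s)
  x = 9: RHS = 9, y in [3, 20]  -> 2 point(s)
  x = 10: RHS = 4, y in [2, 21]  -> 2 point(s)
  x = 11: RHS = 13, y in [6, 17]  -> 2 point(s)
  x = 14: RHS = 0, y in [0]  -> 1 point(s)
  x = 16: RHS = 18, y in [8, 15]  -> 2 point(s)
  x = 18: RHS = 6, y in [11, 12]  -> 2 point(s)
  x = 20: RHS = 12, y in [9, 14]  -> 2 point(s)
  x = 21: RHS = 8, y in [10, 13]  -> 2 point(s)
Affine points: 23. Add the point at infinity: total = 24.

#E(F_23) = 24


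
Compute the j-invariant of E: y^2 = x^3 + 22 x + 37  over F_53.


Delta = -16(4 a^3 + 27 b^2) mod 53 = 21
-1728 * (4 a)^3 = -1728 * (4*22)^3 mod 53 = 11
j = 11 * 21^(-1) mod 53 = 51

j = 51 (mod 53)


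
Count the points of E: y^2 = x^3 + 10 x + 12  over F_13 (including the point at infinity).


For each x in F_13, count y with y^2 = x^3 + 10 x + 12 mod 13:
  x = 0: RHS = 12, y in [5, 8]  -> 2 point(s)
  x = 1: RHS = 10, y in [6, 7]  -> 2 point(s)
  x = 2: RHS = 1, y in [1, 12]  -> 2 point(s)
  x = 3: RHS = 4, y in [2, 11]  -> 2 point(s)
  x = 4: RHS = 12, y in [5, 8]  -> 2 point(s)
  x = 7: RHS = 9, y in [3, 10]  -> 2 point(s)
  x = 9: RHS = 12, y in [5, 8]  -> 2 point(s)
  x = 11: RHS = 10, y in [6, 7]  -> 2 point(s)
  x = 12: RHS = 1, y in [1, 12]  -> 2 point(s)
Affine points: 18. Add the point at infinity: total = 19.

#E(F_13) = 19


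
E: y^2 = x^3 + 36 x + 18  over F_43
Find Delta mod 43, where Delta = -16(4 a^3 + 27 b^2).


4 a^3 + 27 b^2 = 4*36^3 + 27*18^2 = 186624 + 8748 = 195372
Delta = -16 * (195372) = -3125952
Delta mod 43 = 19

Delta = 19 (mod 43)


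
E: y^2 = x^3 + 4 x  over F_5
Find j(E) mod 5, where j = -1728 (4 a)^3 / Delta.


Delta = -16(4 a^3 + 27 b^2) mod 5 = 4
-1728 * (4 a)^3 = -1728 * (4*4)^3 mod 5 = 2
j = 2 * 4^(-1) mod 5 = 3

j = 3 (mod 5)


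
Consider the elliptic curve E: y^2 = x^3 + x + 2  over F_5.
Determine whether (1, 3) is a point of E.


Check whether y^2 = x^3 + 1 x + 2 (mod 5) for (x, y) = (1, 3).
LHS: y^2 = 3^2 mod 5 = 4
RHS: x^3 + 1 x + 2 = 1^3 + 1*1 + 2 mod 5 = 4
LHS = RHS

Yes, on the curve


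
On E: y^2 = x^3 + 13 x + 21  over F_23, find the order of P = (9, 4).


Compute successive multiples of P until we hit O:
  1P = (9, 4)
  2P = (17, 16)
  3P = (5, 2)
  4P = (15, 16)
  5P = (3, 8)
  6P = (14, 7)
  7P = (16, 1)
  8P = (1, 9)
  ... (continuing to 32P)
  32P = O

ord(P) = 32


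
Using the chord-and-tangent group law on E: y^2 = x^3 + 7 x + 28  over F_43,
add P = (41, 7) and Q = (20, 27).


P != Q, so use the chord formula.
s = (y2 - y1) / (x2 - x1) = (20) / (22) mod 43 = 40
x3 = s^2 - x1 - x2 mod 43 = 40^2 - 41 - 20 = 34
y3 = s (x1 - x3) - y1 mod 43 = 40 * (41 - 34) - 7 = 15

P + Q = (34, 15)


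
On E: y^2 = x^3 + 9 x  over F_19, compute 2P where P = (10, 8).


Doubling: s = (3 x1^2 + a) / (2 y1)
s = (3*10^2 + 9) / (2*8) mod 19 = 11
x3 = s^2 - 2 x1 mod 19 = 11^2 - 2*10 = 6
y3 = s (x1 - x3) - y1 mod 19 = 11 * (10 - 6) - 8 = 17

2P = (6, 17)


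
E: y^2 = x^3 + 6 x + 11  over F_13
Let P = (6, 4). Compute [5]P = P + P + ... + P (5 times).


k = 5 = 101_2 (binary, LSB first: 101)
Double-and-add from P = (6, 4):
  bit 0 = 1: acc = O + (6, 4) = (6, 4)
  bit 1 = 0: acc unchanged = (6, 4)
  bit 2 = 1: acc = (6, 4) + (12, 11) = (9, 12)

5P = (9, 12)


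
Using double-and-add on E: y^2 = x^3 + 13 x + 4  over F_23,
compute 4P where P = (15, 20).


k = 4 = 100_2 (binary, LSB first: 001)
Double-and-add from P = (15, 20):
  bit 0 = 0: acc unchanged = O
  bit 1 = 0: acc unchanged = O
  bit 2 = 1: acc = O + (19, 16) = (19, 16)

4P = (19, 16)


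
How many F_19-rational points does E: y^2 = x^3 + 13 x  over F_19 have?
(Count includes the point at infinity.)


For each x in F_19, count y with y^2 = x^3 + 13 x + 0 mod 19:
  x = 0: RHS = 0, y in [0]  -> 1 point(s)
  x = 3: RHS = 9, y in [3, 16]  -> 2 point(s)
  x = 5: RHS = 0, y in [0]  -> 1 point(s)
  x = 6: RHS = 9, y in [3, 16]  -> 2 point(s)
  x = 7: RHS = 16, y in [4, 15]  -> 2 point(s)
  x = 10: RHS = 9, y in [3, 16]  -> 2 point(s)
  x = 11: RHS = 11, y in [7, 12]  -> 2 point(s)
  x = 14: RHS = 0, y in [0]  -> 1 point(s)
  x = 15: RHS = 17, y in [6, 13]  -> 2 point(s)
  x = 17: RHS = 4, y in [2, 17]  -> 2 point(s)
  x = 18: RHS = 5, y in [9, 10]  -> 2 point(s)
Affine points: 19. Add the point at infinity: total = 20.

#E(F_19) = 20


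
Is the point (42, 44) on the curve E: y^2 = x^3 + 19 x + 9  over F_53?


Check whether y^2 = x^3 + 19 x + 9 (mod 53) for (x, y) = (42, 44).
LHS: y^2 = 44^2 mod 53 = 28
RHS: x^3 + 19 x + 9 = 42^3 + 19*42 + 9 mod 53 = 6
LHS != RHS

No, not on the curve


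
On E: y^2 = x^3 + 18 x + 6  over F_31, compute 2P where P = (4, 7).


Doubling: s = (3 x1^2 + a) / (2 y1)
s = (3*4^2 + 18) / (2*7) mod 31 = 18
x3 = s^2 - 2 x1 mod 31 = 18^2 - 2*4 = 6
y3 = s (x1 - x3) - y1 mod 31 = 18 * (4 - 6) - 7 = 19

2P = (6, 19)


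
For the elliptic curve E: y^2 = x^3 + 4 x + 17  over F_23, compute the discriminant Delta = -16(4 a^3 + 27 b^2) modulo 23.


4 a^3 + 27 b^2 = 4*4^3 + 27*17^2 = 256 + 7803 = 8059
Delta = -16 * (8059) = -128944
Delta mod 23 = 17

Delta = 17 (mod 23)


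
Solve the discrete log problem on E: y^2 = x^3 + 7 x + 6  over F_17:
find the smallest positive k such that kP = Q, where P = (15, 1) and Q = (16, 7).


Enumerate multiples of P until we hit Q = (16, 7):
  1P = (15, 1)
  2P = (5, 9)
  3P = (16, 10)
  4P = (16, 7)
Match found at i = 4.

k = 4


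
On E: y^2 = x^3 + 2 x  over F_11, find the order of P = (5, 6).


Compute successive multiples of P until we hit O:
  1P = (5, 6)
  2P = (1, 5)
  3P = (3, 0)
  4P = (1, 6)
  5P = (5, 5)
  6P = O

ord(P) = 6


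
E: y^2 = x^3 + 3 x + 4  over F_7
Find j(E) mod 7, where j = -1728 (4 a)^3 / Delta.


Delta = -16(4 a^3 + 27 b^2) mod 7 = 5
-1728 * (4 a)^3 = -1728 * (4*3)^3 mod 7 = 6
j = 6 * 5^(-1) mod 7 = 4

j = 4 (mod 7)


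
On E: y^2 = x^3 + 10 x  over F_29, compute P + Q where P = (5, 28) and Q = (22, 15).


P != Q, so use the chord formula.
s = (y2 - y1) / (x2 - x1) = (16) / (17) mod 29 = 18
x3 = s^2 - x1 - x2 mod 29 = 18^2 - 5 - 22 = 7
y3 = s (x1 - x3) - y1 mod 29 = 18 * (5 - 7) - 28 = 23

P + Q = (7, 23)


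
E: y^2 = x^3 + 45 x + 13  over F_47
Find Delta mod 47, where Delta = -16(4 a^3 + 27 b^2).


4 a^3 + 27 b^2 = 4*45^3 + 27*13^2 = 364500 + 4563 = 369063
Delta = -16 * (369063) = -5905008
Delta mod 47 = 25

Delta = 25 (mod 47)


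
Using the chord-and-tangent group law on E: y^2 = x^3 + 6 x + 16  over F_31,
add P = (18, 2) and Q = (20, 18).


P != Q, so use the chord formula.
s = (y2 - y1) / (x2 - x1) = (16) / (2) mod 31 = 8
x3 = s^2 - x1 - x2 mod 31 = 8^2 - 18 - 20 = 26
y3 = s (x1 - x3) - y1 mod 31 = 8 * (18 - 26) - 2 = 27

P + Q = (26, 27)


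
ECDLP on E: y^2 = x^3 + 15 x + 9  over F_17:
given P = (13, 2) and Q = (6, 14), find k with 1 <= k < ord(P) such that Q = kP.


Enumerate multiples of P until we hit Q = (6, 14):
  1P = (13, 2)
  2P = (0, 3)
  3P = (3, 9)
  4P = (2, 9)
  5P = (1, 12)
  6P = (7, 10)
  7P = (12, 8)
  8P = (11, 3)
  9P = (6, 3)
  10P = (6, 14)
Match found at i = 10.

k = 10


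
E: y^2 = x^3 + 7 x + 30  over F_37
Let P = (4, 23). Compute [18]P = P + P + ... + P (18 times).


k = 18 = 10010_2 (binary, LSB first: 01001)
Double-and-add from P = (4, 23):
  bit 0 = 0: acc unchanged = O
  bit 1 = 1: acc = O + (33, 30) = (33, 30)
  bit 2 = 0: acc unchanged = (33, 30)
  bit 3 = 0: acc unchanged = (33, 30)
  bit 4 = 1: acc = (33, 30) + (27, 25) = (26, 19)

18P = (26, 19)


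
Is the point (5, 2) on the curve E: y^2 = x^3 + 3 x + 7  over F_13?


Check whether y^2 = x^3 + 3 x + 7 (mod 13) for (x, y) = (5, 2).
LHS: y^2 = 2^2 mod 13 = 4
RHS: x^3 + 3 x + 7 = 5^3 + 3*5 + 7 mod 13 = 4
LHS = RHS

Yes, on the curve


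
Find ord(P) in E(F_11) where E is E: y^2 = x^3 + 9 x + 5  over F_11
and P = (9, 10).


Compute successive multiples of P until we hit O:
  1P = (9, 10)
  2P = (7, 2)
  3P = (0, 4)
  4P = (0, 7)
  5P = (7, 9)
  6P = (9, 1)
  7P = O

ord(P) = 7


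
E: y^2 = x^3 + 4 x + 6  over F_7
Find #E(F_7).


For each x in F_7, count y with y^2 = x^3 + 4 x + 6 mod 7:
  x = 1: RHS = 4, y in [2, 5]  -> 2 point(s)
  x = 2: RHS = 1, y in [1, 6]  -> 2 point(s)
  x = 4: RHS = 2, y in [3, 4]  -> 2 point(s)
  x = 5: RHS = 4, y in [2, 5]  -> 2 point(s)
  x = 6: RHS = 1, y in [1, 6]  -> 2 point(s)
Affine points: 10. Add the point at infinity: total = 11.

#E(F_7) = 11


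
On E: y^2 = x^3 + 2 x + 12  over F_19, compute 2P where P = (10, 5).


Doubling: s = (3 x1^2 + a) / (2 y1)
s = (3*10^2 + 2) / (2*5) mod 19 = 15
x3 = s^2 - 2 x1 mod 19 = 15^2 - 2*10 = 15
y3 = s (x1 - x3) - y1 mod 19 = 15 * (10 - 15) - 5 = 15

2P = (15, 15)


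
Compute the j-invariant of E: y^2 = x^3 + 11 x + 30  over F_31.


Delta = -16(4 a^3 + 27 b^2) mod 31 = 6
-1728 * (4 a)^3 = -1728 * (4*11)^3 mod 31 = 30
j = 30 * 6^(-1) mod 31 = 5

j = 5 (mod 31)


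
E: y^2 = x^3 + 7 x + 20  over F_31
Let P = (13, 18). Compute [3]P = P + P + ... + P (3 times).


k = 3 = 11_2 (binary, LSB first: 11)
Double-and-add from P = (13, 18):
  bit 0 = 1: acc = O + (13, 18) = (13, 18)
  bit 1 = 1: acc = (13, 18) + (13, 13) = O

3P = O


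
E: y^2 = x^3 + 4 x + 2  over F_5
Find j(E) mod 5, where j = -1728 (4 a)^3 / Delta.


Delta = -16(4 a^3 + 27 b^2) mod 5 = 1
-1728 * (4 a)^3 = -1728 * (4*4)^3 mod 5 = 2
j = 2 * 1^(-1) mod 5 = 2

j = 2 (mod 5)


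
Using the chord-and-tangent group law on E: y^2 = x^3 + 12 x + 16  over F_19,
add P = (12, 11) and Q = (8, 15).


P != Q, so use the chord formula.
s = (y2 - y1) / (x2 - x1) = (4) / (15) mod 19 = 18
x3 = s^2 - x1 - x2 mod 19 = 18^2 - 12 - 8 = 0
y3 = s (x1 - x3) - y1 mod 19 = 18 * (12 - 0) - 11 = 15

P + Q = (0, 15)


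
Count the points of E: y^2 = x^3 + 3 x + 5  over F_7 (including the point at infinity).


For each x in F_7, count y with y^2 = x^3 + 3 x + 5 mod 7:
  x = 1: RHS = 2, y in [3, 4]  -> 2 point(s)
  x = 4: RHS = 4, y in [2, 5]  -> 2 point(s)
  x = 6: RHS = 1, y in [1, 6]  -> 2 point(s)
Affine points: 6. Add the point at infinity: total = 7.

#E(F_7) = 7


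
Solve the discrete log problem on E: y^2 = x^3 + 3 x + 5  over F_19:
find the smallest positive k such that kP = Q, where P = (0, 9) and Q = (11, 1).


Enumerate multiples of P until we hit Q = (11, 1):
  1P = (0, 9)
  2P = (9, 18)
  3P = (11, 18)
  4P = (6, 12)
  5P = (18, 1)
  6P = (8, 3)
  7P = (8, 16)
  8P = (18, 18)
  9P = (6, 7)
  10P = (11, 1)
Match found at i = 10.

k = 10
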